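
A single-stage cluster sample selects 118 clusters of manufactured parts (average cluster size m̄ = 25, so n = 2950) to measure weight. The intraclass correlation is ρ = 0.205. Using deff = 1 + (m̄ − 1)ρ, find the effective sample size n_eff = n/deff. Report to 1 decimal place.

deff = 1 + (25 − 1)·0.205 = 1 + 4.92 = 5.92.
n_eff = 2950 / 5.92 = 498.3.

498.3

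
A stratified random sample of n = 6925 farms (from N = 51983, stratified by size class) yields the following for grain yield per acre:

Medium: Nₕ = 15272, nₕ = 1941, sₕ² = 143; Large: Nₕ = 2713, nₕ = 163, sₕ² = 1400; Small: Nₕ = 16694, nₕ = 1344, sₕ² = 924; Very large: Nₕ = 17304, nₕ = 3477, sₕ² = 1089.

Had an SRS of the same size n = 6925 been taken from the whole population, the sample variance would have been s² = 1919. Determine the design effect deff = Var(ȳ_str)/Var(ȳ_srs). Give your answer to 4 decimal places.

0.5015

Var(ȳ_str) = Σ Wₕ²(1−fₕ)sₕ²/nₕ with Wₕ = Nₕ/51983:
  Medium: (15272/51983)²·(1−1941/15272)·143/1941 = 0.0055506835
  Large: (2713/51983)²·(1−163/2713)·1400/163 = 0.021989114
  Small: (16694/51983)²·(1−1344/16694)·924/1344 = 0.065195679
  Very large: (17304/51983)²·(1−3477/17304)·1089/3477 = 0.027731603
  → Var(ȳ_str) = 0.12046708.
Var(ȳ_srs) = (1 − 6925/51983)·1919/6925 = 0.240196.
deff = 0.12046708 / 0.240196 = 0.5015.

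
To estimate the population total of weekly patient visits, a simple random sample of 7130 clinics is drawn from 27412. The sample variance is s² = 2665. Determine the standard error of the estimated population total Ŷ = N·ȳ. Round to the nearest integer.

14415

Var(Ŷ) = N²·Var(ȳ) = N²·(1 − n/N)·s²/n.
f = 7130/27412 = 0.26010506; Var(ȳ) = 0.73989494·2665/7130 = 0.2765526.
Var(Ŷ) = 27412² · 0.2765526 = 2.0780653 × 10^8.
SE(Ŷ) = √(2.0780653 × 10^8) = 14415.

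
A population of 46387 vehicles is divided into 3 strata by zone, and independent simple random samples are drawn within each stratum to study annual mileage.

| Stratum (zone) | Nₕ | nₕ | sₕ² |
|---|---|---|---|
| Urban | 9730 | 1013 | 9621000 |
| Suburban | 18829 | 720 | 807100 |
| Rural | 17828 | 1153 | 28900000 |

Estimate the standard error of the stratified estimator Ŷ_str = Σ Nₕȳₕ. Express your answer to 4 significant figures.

2.939 × 10^6

Var(Ŷ_str) = Σₕ Nₕ²(1 − fₕ)sₕ²/nₕ.
Urban: 9730²·(1 − 1013/9730)·9621000/1013 = 8.0554658 × 10^11.
Suburban: 18829²·(1 − 720/18829)·807100/720 = 3.8222279 × 10^11.
Rural: 17828²·(1 − 1153/17828)·28900000/1153 = 7.451385 × 10^12.
Sum = 8.6391544 × 10^12.
SE = √(8.6391544 × 10^12) = 2.939 × 10^6.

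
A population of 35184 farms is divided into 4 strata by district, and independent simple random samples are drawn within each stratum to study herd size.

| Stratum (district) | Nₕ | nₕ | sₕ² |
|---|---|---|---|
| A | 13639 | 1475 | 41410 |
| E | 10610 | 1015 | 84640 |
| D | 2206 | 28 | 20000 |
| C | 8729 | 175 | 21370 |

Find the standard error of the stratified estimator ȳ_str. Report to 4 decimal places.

4.5561

Var(ȳ_str) = Σₕ Wₕ²(1 − fₕ)sₕ²/nₕ with Wₕ = Nₕ/N, N = 35184.
A: Wₕ = 0.38764779; term = 0.38764779²·(1 − 0.10814576)·41410/1475 = 3.7625452.
E: Wₕ = 0.30155753; term = 0.30155753²·(1 − 0.09566447)·84640/1015 = 6.8577169.
D: Wₕ = 0.06269895; term = 0.06269895²·(1 − 0.01269266)·20000/28 = 2.77233.
C: Wₕ = 0.24809573; term = 0.24809573²·(1 − 0.02004812)·21370/175 = 7.3656281.
Sum = 20.75822.
SE = √(20.75822) = 4.5561.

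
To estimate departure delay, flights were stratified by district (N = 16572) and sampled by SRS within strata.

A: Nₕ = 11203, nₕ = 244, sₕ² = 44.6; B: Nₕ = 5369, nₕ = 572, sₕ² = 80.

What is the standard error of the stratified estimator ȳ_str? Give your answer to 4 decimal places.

0.3079

Var(ȳ_str) = Σₕ Wₕ²(1 − fₕ)sₕ²/nₕ with Wₕ = Nₕ/N, N = 16572.
A: Wₕ = 0.67601979; term = 0.67601979²·(1 − 0.02177988)·44.6/244 = 0.081714748.
B: Wₕ = 0.32398021; term = 0.32398021²·(1 − 0.10653753)·80/572 = 0.013116176.
Sum = 0.094830924.
SE = √(0.094830924) = 0.3079.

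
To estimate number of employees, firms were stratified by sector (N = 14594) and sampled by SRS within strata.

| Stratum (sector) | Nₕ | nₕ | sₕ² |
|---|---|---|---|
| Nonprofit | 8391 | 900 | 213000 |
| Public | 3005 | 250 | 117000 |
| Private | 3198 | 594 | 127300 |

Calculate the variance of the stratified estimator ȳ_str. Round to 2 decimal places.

96.42

Var(ȳ_str) = Σₕ Wₕ²(1 − fₕ)sₕ²/nₕ with Wₕ = Nₕ/N, N = 14594.
Nonprofit: Wₕ = 0.57496231; term = 0.57496231²·(1 − 0.10725778)·213000/900 = 69.846063.
Public: Wₕ = 0.20590654; term = 0.20590654²·(1 − 0.08319468)·117000/250 = 18.19128.
Private: Wₕ = 0.21913115; term = 0.21913115²·(1 − 0.18574109)·127300/594 = 8.379396.
Sum = 96.416739.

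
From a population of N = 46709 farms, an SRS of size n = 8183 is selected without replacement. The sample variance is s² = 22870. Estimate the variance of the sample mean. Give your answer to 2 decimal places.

2.31

Under SRS without replacement, Var(ȳ) = (1 − f)·s²/n with f = n/N = 8183/46709 = 0.17519108.
Var(ȳ) = (1 − 0.17519108)·22870/8183 = 0.82480892·2.7948185 = 2.3051913.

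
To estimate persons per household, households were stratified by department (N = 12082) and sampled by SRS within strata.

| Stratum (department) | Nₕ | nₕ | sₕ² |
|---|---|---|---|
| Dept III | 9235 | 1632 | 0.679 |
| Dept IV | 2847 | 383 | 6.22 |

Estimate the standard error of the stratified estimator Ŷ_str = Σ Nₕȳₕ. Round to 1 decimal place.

378.3

Var(Ŷ_str) = Σₕ Nₕ²(1 − fₕ)sₕ²/nₕ.
Dept III: 9235²·(1 − 1632/9235)·0.679/1632 = 29212.687.
Dept IV: 2847²·(1 − 383/2847)·6.22/383 = 113925.2.
Sum = 143137.89.
SE = √(143137.89) = 378.3.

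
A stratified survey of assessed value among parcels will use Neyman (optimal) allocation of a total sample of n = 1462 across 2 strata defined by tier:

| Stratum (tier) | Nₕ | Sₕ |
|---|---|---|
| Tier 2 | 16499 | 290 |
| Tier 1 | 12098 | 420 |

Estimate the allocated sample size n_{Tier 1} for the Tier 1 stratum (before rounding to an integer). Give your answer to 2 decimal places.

Neyman allocation: nₕ = n·NₕSₕ / Σⱼ NⱼSⱼ.
Σ NⱼSⱼ = 16499·290 + 12098·420 = 9.86587 × 10^6.
n_{Tier 1} = 1462·12098·420 / (9.86587 × 10^6) = 752.97.

752.97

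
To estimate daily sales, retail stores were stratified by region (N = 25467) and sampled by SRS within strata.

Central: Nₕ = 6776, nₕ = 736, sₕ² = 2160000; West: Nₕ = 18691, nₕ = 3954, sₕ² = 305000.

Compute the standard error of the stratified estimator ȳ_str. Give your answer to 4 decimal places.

14.7633

Var(ȳ_str) = Σₕ Wₕ²(1 − fₕ)sₕ²/nₕ with Wₕ = Nₕ/N, N = 25467.
Central: Wₕ = 0.26606982; term = 0.26606982²·(1 − 0.10861865)·2160000/736 = 185.19561.
West: Wₕ = 0.73393018; term = 0.73393018²·(1 − 0.21154566)·305000/3954 = 32.760402.
Sum = 217.95601.
SE = √(217.95601) = 14.7633.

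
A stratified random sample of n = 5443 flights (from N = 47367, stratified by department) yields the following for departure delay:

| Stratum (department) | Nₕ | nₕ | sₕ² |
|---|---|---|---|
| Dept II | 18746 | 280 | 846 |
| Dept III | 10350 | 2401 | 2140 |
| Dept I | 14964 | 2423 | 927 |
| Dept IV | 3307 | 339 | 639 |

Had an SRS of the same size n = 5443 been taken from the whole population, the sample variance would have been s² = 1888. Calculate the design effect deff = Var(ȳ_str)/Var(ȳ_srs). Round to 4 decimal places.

Var(ȳ_str) = Σ Wₕ²(1−fₕ)sₕ²/nₕ with Wₕ = Nₕ/47367:
  Dept II: (18746/47367)²·(1−280/18746)·846/280 = 0.46616753
  Dept III: (10350/47367)²·(1−2401/10350)·2140/2401 = 0.032683059
  Dept I: (14964/47367)²·(1−2423/14964)·927/2423 = 0.032000328
  Dept IV: (3307/47367)²·(1−339/3307)·639/339 = 0.008246079
  → Var(ȳ_str) = 0.539097.
Var(ȳ_srs) = (1 − 5443/47367)·1888/5443 = 0.30700856.
deff = 0.539097 / 0.30700856 = 1.7560.

1.7560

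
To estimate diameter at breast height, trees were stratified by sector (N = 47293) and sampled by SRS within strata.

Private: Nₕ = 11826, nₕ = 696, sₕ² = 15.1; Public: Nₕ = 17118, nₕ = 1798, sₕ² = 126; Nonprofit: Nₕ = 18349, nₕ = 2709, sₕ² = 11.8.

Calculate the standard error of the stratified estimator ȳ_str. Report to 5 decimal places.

0.10026

Var(ȳ_str) = Σₕ Wₕ²(1 − fₕ)sₕ²/nₕ with Wₕ = Nₕ/N, N = 47293.
Private: Wₕ = 0.25005815; term = 0.25005815²·(1 − 0.05885337)·15.1/696 = 0.0012767534.
Public: Wₕ = 0.36195631; term = 0.36195631²·(1 − 0.10503564)·126/1798 = 0.0082167281.
Nonprofit: Wₕ = 0.38798554; term = 0.38798554²·(1 − 0.14763747)·11.8/2709 = 5.5889268 × 10^-4.
Sum = 0.010052374.
SE = √(0.010052374) = 0.10026.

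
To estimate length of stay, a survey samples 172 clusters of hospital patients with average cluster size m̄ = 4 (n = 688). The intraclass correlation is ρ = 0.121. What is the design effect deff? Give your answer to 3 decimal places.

1.363

deff = 1 + (4 − 1)·0.121 = 1 + 0.363 = 1.363.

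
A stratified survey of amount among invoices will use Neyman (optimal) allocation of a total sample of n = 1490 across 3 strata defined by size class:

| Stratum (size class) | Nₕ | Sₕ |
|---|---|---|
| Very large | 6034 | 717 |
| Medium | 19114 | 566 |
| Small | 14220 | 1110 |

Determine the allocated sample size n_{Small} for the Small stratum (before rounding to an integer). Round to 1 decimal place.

Neyman allocation: nₕ = n·NₕSₕ / Σⱼ NⱼSⱼ.
Σ NⱼSⱼ = 6034·717 + 19114·566 + 14220·1110 = 3.0929102 × 10^7.
n_{Small} = 1490·14220·1110 / (3.0929102 × 10^7) = 760.4.

760.4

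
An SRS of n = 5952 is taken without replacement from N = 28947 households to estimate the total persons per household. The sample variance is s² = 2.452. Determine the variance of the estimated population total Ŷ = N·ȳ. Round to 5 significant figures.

274220

Var(Ŷ) = N²·Var(ȳ) = N²·(1 − n/N)·s²/n.
f = 5952/28947 = 0.20561716; Var(ȳ) = 0.79438284·2.452/5952 = 3.2725583 × 10^-4.
Var(Ŷ) = 28947² · (3.2725583 × 10^-4) = 274217.09.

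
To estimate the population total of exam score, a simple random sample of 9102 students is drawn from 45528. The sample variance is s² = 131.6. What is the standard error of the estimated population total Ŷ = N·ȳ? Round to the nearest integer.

Var(Ŷ) = N²·Var(ȳ) = N²·(1 − n/N)·s²/n.
f = 9102/45528 = 0.19992093; Var(ȳ) = 0.80007907·131.6/9102 = 0.011567832.
Var(Ŷ) = 45528² · 0.011567832 = 2.3977788 × 10^7.
SE(Ŷ) = √(2.3977788 × 10^7) = 4897.

4897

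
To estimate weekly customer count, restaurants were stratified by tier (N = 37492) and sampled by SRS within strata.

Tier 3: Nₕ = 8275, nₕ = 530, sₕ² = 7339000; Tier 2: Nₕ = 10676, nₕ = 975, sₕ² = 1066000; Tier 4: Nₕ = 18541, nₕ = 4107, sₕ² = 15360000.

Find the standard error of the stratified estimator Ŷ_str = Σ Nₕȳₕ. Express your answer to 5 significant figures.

Var(Ŷ_str) = Σₕ Nₕ²(1 − fₕ)sₕ²/nₕ.
Tier 3: 8275²·(1 − 530/8275)·7339000/530 = 8.8746338 × 10^11.
Tier 2: 10676²·(1 − 975/10676)·1066000/975 = 1.1323421 × 10^11.
Tier 4: 18541²·(1 − 4107/18541)·15360000/4107 = 1.00089 × 10^12.
Sum = 2.0015876 × 10^12.
SE = √(2.0015876 × 10^12) = 1.4148 × 10^6.

1.4148 × 10^6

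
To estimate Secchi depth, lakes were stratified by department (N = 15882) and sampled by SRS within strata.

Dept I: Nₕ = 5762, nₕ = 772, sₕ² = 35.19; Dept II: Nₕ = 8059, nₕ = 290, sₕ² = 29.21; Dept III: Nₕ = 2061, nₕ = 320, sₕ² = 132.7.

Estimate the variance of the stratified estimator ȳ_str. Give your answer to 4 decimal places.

Var(ȳ_str) = Σₕ Wₕ²(1 − fₕ)sₕ²/nₕ with Wₕ = Nₕ/N, N = 15882.
Dept I: Wₕ = 0.36280065; term = 0.36280065²·(1 − 0.13398126)·35.19/772 = 0.005195955.
Dept II: Wₕ = 0.50742979; term = 0.50742979²·(1 − 0.03598461)·29.21/290 = 0.025001695.
Dept III: Wₕ = 0.12976955; term = 0.12976955²·(1 − 0.15526443)·132.7/320 = 0.0058991213.
Sum = 0.036096771.

0.0361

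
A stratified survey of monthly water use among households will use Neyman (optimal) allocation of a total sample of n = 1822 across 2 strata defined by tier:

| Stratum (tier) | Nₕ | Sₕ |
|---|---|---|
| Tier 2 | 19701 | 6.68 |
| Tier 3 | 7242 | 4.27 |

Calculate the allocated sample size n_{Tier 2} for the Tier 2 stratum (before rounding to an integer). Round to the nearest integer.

Neyman allocation: nₕ = n·NₕSₕ / Σⱼ NⱼSⱼ.
Σ NⱼSⱼ = 19701·6.68 + 7242·4.27 = 162526.02.
n_{Tier 2} = 1822·19701·6.68 / 162526.02 = 1475.

1475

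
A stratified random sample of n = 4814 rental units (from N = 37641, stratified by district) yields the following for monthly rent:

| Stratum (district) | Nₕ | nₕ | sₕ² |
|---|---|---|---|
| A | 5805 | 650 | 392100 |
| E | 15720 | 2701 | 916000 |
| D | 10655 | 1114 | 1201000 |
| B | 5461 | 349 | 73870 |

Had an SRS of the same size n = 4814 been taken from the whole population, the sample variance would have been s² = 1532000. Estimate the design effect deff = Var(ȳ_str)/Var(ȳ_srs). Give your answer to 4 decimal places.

Var(ȳ_str) = Σ Wₕ²(1−fₕ)sₕ²/nₕ with Wₕ = Nₕ/37641:
  A: (5805/37641)²·(1−650/5805)·392100/650 = 12.740664
  E: (15720/37641)²·(1−2701/15720)·916000/2701 = 48.986764
  D: (10655/37641)²·(1−1114/10655)·1201000/1114 = 77.354015
  B: (5461/37641)²·(1−349/5461)·73870/349 = 4.1704545
  → Var(ȳ_str) = 143.2519.
Var(ȳ_srs) = (1 − 4814/37641)·1532000/4814 = 277.53817.
deff = 143.2519 / 277.53817 = 0.5162.

0.5162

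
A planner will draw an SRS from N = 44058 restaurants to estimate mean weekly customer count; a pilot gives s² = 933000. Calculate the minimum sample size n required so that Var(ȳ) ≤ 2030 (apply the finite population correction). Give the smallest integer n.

Without fpc, n₀ = s²/D = 933000/2030 = 459.6059.
With fpc, (1 − n/N)·s²/n ≤ D requires n ≥ n₀/(1 + n₀/N) = 459.6059/(1 + 459.6059/44058) = 454.8609.
Rounding up, n = 455.

455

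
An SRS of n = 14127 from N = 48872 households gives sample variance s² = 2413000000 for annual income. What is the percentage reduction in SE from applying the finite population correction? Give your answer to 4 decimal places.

15.6828

f = n/N = 14127/48872 = 0.28906122.
SE_no-fpc = √(s²/n) = 413.28885; SE_fpc = √((1−f)s²/n) = 348.47353.
Ratio = √(1−f) = 0.84317186. Reduction = 100·(1 − 0.84317186) = 15.6828%.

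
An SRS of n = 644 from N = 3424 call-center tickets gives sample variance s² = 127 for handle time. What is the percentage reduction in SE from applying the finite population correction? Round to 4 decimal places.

9.8936

f = n/N = 644/3424 = 0.18808411.
SE_no-fpc = √(s²/n) = 0.44407766; SE_fpc = √((1−f)s²/n) = 0.40014228.
Ratio = √(1−f) = 0.90106375. Reduction = 100·(1 − 0.90106375) = 9.8936%.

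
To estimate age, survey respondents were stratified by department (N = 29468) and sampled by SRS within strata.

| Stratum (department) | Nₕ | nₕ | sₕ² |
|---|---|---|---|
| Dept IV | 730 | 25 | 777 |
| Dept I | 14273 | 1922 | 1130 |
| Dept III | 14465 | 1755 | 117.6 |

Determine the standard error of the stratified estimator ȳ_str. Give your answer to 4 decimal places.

0.3898

Var(ȳ_str) = Σₕ Wₕ²(1 − fₕ)sₕ²/nₕ with Wₕ = Nₕ/N, N = 29468.
Dept IV: Wₕ = 0.02477263; term = 0.02477263²·(1 − 0.03424658)·777/25 = 0.018420086.
Dept I: Wₕ = 0.48435591; term = 0.48435591²·(1 − 0.13465985)·1130/1922 = 0.11935514.
Dept III: Wₕ = 0.49087145; term = 0.49087145²·(1 − 0.12132734)·117.6/1755 = 0.014187075.
Sum = 0.1519623.
SE = √(0.1519623) = 0.3898.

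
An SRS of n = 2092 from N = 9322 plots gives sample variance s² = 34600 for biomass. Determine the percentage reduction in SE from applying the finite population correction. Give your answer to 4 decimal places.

11.9327

f = n/N = 2092/9322 = 0.22441536.
SE_no-fpc = √(s²/n) = 4.0668412; SE_fpc = √((1−f)s²/n) = 3.5815565.
Ratio = √(1−f) = 0.88067283. Reduction = 100·(1 − 0.88067283) = 11.9327%.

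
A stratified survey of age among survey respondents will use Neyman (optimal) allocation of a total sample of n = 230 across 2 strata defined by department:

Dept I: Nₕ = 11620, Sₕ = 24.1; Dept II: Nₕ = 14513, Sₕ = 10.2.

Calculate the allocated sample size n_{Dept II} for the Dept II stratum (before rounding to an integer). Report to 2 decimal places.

79.54

Neyman allocation: nₕ = n·NₕSₕ / Σⱼ NⱼSⱼ.
Σ NⱼSⱼ = 11620·24.1 + 14513·10.2 = 428074.6.
n_{Dept II} = 230·14513·10.2 / 428074.6 = 79.54.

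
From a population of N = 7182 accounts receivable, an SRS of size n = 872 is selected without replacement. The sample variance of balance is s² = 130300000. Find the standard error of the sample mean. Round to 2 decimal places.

362.33

Under SRS without replacement, Var(ȳ) = (1 − f)·s²/n with f = n/N = 872/7182 = 0.12141465.
Var(ȳ) = (1 − 0.12141465)·130300000/872 = 0.87858535·149426.61 = 131284.03.
SE(ȳ) = √(131284.03) = 362.33.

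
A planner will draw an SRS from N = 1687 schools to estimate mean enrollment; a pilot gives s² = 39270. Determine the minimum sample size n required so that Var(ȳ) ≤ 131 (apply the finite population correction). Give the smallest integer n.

Without fpc, n₀ = s²/D = 39270/131 = 299.7710.
With fpc, (1 − n/N)·s²/n ≤ D requires n ≥ n₀/(1 + n₀/N) = 299.7710/(1 + 299.7710/1687) = 254.5405.
Rounding up, n = 255.

255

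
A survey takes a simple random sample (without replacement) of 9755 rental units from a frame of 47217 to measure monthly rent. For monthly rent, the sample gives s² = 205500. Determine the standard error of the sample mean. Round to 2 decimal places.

Under SRS without replacement, Var(ȳ) = (1 − f)·s²/n with f = n/N = 9755/47217 = 0.20659932.
Var(ȳ) = (1 − 0.20659932)·205500/9755 = 0.79340068·21.06612 = 16.713874.
SE(ȳ) = √(16.713874) = 4.09.

4.09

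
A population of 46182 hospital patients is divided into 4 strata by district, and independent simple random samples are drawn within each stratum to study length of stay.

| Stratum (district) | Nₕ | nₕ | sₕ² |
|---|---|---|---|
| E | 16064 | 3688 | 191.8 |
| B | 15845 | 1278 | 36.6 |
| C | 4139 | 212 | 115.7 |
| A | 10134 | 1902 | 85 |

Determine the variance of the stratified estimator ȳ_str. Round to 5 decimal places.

Var(ȳ_str) = Σₕ Wₕ²(1 − fₕ)sₕ²/nₕ with Wₕ = Nₕ/N, N = 46182.
E: Wₕ = 0.34784115; term = 0.34784115²·(1 − 0.22958167)·191.8/3688 = 0.0048478169.
B: Wₕ = 0.34309904; term = 0.34309904²·(1 − 0.08065636)·36.6/1278 = 0.003099325.
C: Wₕ = 0.08962366; term = 0.08962366²·(1 − 0.05122010)·115.7/212 = 0.0041591861.
A: Wₕ = 0.21943614; term = 0.21943614²·(1 − 0.18768502)·85/1902 = 0.0017480313.
Sum = 0.013854359.

0.01385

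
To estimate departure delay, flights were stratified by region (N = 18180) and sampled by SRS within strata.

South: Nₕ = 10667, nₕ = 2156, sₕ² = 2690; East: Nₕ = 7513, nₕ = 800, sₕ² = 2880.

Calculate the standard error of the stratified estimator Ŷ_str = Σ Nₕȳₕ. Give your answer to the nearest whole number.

Var(Ŷ_str) = Σₕ Nₕ²(1 − fₕ)sₕ²/nₕ.
South: 10667²·(1 − 2156/10667)·2690/2156 = 1.13273 × 10^8.
East: 7513²·(1 − 800/7513)·2880/800 = 1.8156517 × 10^8.
Sum = 2.9483817 × 10^8.
SE = √(2.9483817 × 10^8) = 17171.

17171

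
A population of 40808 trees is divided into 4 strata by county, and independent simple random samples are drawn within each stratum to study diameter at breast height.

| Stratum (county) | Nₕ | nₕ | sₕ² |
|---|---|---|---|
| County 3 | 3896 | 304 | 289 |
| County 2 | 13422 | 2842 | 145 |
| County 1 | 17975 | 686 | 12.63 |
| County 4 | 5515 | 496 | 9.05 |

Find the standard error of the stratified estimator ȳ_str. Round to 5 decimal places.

Var(ȳ_str) = Σₕ Wₕ²(1 − fₕ)sₕ²/nₕ with Wₕ = Nₕ/N, N = 40808.
County 3: Wₕ = 0.09547148; term = 0.09547148²·(1 − 0.07802875)·289/304 = 0.0079889355.
County 2: Wₕ = 0.32890610; term = 0.32890610²·(1 − 0.21174192)·145/2842 = 0.0043506707.
County 1: Wₕ = 0.44047736; term = 0.44047736²·(1 − 0.03816412)·12.63/686 = 0.0034357961.
County 4: Wₕ = 0.13514507; term = 0.13514507²·(1 − 0.08993654)·9.05/496 = 3.0327666 × 10^-4.
Sum = 0.016078679.
SE = √(0.016078679) = 0.12680.

0.12680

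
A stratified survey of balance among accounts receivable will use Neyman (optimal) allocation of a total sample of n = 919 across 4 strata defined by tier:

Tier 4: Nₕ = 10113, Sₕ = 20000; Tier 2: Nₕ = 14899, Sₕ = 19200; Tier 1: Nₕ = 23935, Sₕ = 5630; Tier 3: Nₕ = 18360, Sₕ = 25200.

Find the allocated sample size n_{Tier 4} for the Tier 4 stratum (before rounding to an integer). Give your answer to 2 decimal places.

Neyman allocation: nₕ = n·NₕSₕ / Σⱼ NⱼSⱼ.
Σ NⱼSⱼ = 10113·20000 + 14899·19200 + 23935·5630 + 18360·25200 = 1.0857468 × 10^9.
n_{Tier 4} = 919·10113·20000 / (1.0857468 × 10^9) = 171.20.

171.20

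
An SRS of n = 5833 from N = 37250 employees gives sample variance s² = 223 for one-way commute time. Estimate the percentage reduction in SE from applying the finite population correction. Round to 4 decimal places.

8.1627

f = n/N = 5833/37250 = 0.15659060.
SE_no-fpc = √(s²/n) = 0.19552687; SE_fpc = √((1−f)s²/n) = 0.17956664.
Ratio = √(1−f) = 0.91837323. Reduction = 100·(1 − 0.91837323) = 8.1627%.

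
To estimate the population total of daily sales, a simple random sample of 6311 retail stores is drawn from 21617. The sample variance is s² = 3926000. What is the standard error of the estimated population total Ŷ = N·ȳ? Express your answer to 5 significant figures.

453690

Var(Ŷ) = N²·Var(ȳ) = N²·(1 − n/N)·s²/n.
f = 6311/21617 = 0.29194615; Var(ȳ) = 0.70805385·3926000/6311 = 440.4721.
Var(Ŷ) = 21617² · 440.4721 = 2.0583027 × 10^11.
SE(Ŷ) = √(2.0583027 × 10^11) = 453690.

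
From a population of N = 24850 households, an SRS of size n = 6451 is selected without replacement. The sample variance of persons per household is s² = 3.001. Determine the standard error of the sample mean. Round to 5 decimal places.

0.01856

Under SRS without replacement, Var(ȳ) = (1 − f)·s²/n with f = n/N = 6451/24850 = 0.25959759.
Var(ȳ) = (1 − 0.25959759)·3.001/6451 = 0.74040241·4.6519919 × 10^-4 = 3.4443461 × 10^-4.
SE(ȳ) = √(3.4443461 × 10^-4) = 0.01856.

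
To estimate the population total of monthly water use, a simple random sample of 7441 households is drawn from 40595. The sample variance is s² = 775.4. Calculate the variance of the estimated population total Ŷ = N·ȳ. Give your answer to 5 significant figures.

Var(Ŷ) = N²·Var(ȳ) = N²·(1 − n/N)·s²/n.
f = 7441/40595 = 0.18329844; Var(ȳ) = 0.81670156·775.4/7441 = 0.085105549.
Var(Ŷ) = 40595² · 0.085105549 = 1.4025003 × 10^8.

1.4025 × 10^8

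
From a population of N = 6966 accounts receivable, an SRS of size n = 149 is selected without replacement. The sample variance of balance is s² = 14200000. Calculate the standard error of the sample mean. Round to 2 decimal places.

305.39

Under SRS without replacement, Var(ȳ) = (1 − f)·s²/n with f = n/N = 149/6966 = 0.02138961.
Var(ȳ) = (1 − 0.02138961)·14200000/149 = 0.97861039·95302.013 = 93263.541.
SE(ȳ) = √(93263.541) = 305.39.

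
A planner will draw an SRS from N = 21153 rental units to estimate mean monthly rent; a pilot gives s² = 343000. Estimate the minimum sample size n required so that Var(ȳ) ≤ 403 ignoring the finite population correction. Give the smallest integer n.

Without fpc, n₀ = s²/D = 343000/403 = 851.1166.
Rounding up, n = 852.

852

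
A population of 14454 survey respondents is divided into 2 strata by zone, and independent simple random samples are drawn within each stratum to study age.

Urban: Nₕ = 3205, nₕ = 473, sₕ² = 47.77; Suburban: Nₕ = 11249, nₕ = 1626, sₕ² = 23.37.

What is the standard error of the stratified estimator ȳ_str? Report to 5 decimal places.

Var(ȳ_str) = Σₕ Wₕ²(1 − fₕ)sₕ²/nₕ with Wₕ = Nₕ/N, N = 14454.
Urban: Wₕ = 0.22173793; term = 0.22173793²·(1 − 0.14758190)·47.77/473 = 0.0042327901.
Suburban: Wₕ = 0.77826207; term = 0.77826207²·(1 − 0.14454618)·23.37/1626 = 0.0074470878.
Sum = 0.011679878.
SE = √(0.011679878) = 0.10807.

0.10807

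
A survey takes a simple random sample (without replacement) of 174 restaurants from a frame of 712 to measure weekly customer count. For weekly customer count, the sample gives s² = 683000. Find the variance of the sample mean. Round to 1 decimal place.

2966.0

Under SRS without replacement, Var(ȳ) = (1 − f)·s²/n with f = n/N = 174/712 = 0.24438202.
Var(ȳ) = (1 − 0.24438202)·683000/174 = 0.75561798·3925.2874 = 2966.0177.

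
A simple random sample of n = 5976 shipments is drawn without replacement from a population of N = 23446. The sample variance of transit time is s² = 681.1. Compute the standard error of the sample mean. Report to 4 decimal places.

Under SRS without replacement, Var(ȳ) = (1 − f)·s²/n with f = n/N = 5976/23446 = 0.25488356.
Var(ȳ) = (1 − 0.25488356)·681.1/5976 = 0.74511644·0.11397256 = 0.084922826.
SE(ȳ) = √(0.084922826) = 0.2914.

0.2914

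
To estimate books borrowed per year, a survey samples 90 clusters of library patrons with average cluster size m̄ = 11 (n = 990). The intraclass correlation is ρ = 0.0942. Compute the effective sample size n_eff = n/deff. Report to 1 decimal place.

509.8

deff = 1 + (11 − 1)·0.0942 = 1 + 0.942 = 1.942.
n_eff = 990 / 1.942 = 509.8.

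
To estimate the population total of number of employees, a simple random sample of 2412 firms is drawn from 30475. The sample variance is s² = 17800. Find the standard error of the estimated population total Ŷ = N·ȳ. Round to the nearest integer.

Var(Ŷ) = N²·Var(ȳ) = N²·(1 − n/N)·s²/n.
f = 2412/30475 = 0.07914684; Var(ȳ) = 0.92085316·17800/2412 = 6.7956825.
Var(Ŷ) = 30475² · 6.7956825 = 6.3113245 × 10^9.
SE(Ŷ) = √(6.3113245 × 10^9) = 79444.

79444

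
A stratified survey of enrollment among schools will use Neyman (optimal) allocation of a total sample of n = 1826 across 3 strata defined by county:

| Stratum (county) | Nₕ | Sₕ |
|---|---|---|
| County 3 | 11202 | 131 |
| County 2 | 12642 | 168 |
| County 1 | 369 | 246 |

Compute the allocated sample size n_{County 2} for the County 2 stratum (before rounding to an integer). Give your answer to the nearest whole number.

Neyman allocation: nₕ = n·NₕSₕ / Σⱼ NⱼSⱼ.
Σ NⱼSⱼ = 11202·131 + 12642·168 + 369·246 = 3.682092 × 10^6.
n_{County 2} = 1826·12642·168 / (3.682092 × 10^6) = 1053.

1053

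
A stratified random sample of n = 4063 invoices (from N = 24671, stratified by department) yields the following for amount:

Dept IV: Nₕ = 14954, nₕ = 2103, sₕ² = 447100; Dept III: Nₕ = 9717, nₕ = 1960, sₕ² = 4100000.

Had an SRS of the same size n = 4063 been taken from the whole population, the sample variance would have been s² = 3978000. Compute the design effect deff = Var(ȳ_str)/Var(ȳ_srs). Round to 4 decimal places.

Var(ȳ_str) = Σ Wₕ²(1−fₕ)sₕ²/nₕ with Wₕ = Nₕ/24671:
  Dept IV: (14954/24671)²·(1−2103/14954)·447100/2103 = 67.125292
  Dept III: (9717/24671)²·(1−1960/9717)·4100000/1960 = 259.04802
  → Var(ȳ_str) = 326.17331.
Var(ȳ_srs) = (1 − 4063/24671)·3978000/4063 = 817.83755.
deff = 326.17331 / 817.83755 = 0.3988.

0.3988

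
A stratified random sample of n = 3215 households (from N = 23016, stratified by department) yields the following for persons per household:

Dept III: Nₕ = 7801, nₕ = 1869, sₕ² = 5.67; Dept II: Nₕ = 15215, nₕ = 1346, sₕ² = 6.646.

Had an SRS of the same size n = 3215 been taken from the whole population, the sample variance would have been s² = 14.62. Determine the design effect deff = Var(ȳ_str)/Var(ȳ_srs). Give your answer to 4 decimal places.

Var(ȳ_str) = Σ Wₕ²(1−fₕ)sₕ²/nₕ with Wₕ = Nₕ/23016:
  Dept III: (7801/23016)²·(1−1869/7801)·5.67/1869 = 2.6501196 × 10^-4
  Dept II: (15215/23016)²·(1−1346/15215)·6.646/1346 = 0.0019668565
  → Var(ȳ_str) = 0.0022318685.
Var(ȳ_srs) = (1 − 3215/23016)·14.62/3215 = 0.0039122236.
deff = 0.0022318685 / 0.0039122236 = 0.5705.

0.5705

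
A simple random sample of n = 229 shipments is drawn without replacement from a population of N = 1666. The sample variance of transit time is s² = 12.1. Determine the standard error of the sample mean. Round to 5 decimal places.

0.21348

Under SRS without replacement, Var(ȳ) = (1 − f)·s²/n with f = n/N = 229/1666 = 0.13745498.
Var(ȳ) = (1 − 0.13745498)·12.1/229 = 0.86254502·0.052838428 = 0.045575523.
SE(ȳ) = √(0.045575523) = 0.21348.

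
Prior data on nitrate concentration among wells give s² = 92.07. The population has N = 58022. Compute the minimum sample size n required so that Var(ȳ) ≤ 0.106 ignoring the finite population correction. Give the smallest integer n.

Without fpc, n₀ = s²/D = 92.07/0.106 = 868.5849.
Rounding up, n = 869.

869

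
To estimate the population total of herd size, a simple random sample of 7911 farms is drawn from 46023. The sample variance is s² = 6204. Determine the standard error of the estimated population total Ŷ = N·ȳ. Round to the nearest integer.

Var(Ŷ) = N²·Var(ȳ) = N²·(1 − n/N)·s²/n.
f = 7911/46023 = 0.17189231; Var(ȳ) = 0.82810769·6204/7911 = 0.64942233.
Var(Ŷ) = 46023² · 0.64942233 = 1.3755522 × 10^9.
SE(Ŷ) = √(1.3755522 × 10^9) = 37088.

37088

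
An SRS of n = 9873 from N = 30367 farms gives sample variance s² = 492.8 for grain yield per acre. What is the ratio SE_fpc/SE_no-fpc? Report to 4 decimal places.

f = n/N = 9873/30367 = 0.32512267.
SE_no-fpc = √(s²/n) = 0.2234142; SE_fpc = √((1−f)s²/n) = 0.18353682.
Ratio = √(1−f) = 0.82150918.

0.8215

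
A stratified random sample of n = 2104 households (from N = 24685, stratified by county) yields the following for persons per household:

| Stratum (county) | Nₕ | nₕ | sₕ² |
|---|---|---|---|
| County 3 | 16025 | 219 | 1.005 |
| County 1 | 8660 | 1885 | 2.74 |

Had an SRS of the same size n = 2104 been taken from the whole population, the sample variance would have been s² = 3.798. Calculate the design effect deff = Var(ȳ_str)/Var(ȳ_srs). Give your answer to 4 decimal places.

1.2400

Var(ȳ_str) = Σ Wₕ²(1−fₕ)sₕ²/nₕ with Wₕ = Nₕ/24685:
  County 3: (16025/24685)²·(1−219/16025)·1.005/219 = 0.001907549
  County 1: (8660/24685)²·(1−1885/8660)·2.74/1885 = 1.3995878 × 10^-4
  → Var(ȳ_str) = 0.0020475078.
Var(ȳ_srs) = (1 − 2104/24685)·3.798/2104 = 0.0016512745.
deff = 0.0020475078 / 0.0016512745 = 1.2400.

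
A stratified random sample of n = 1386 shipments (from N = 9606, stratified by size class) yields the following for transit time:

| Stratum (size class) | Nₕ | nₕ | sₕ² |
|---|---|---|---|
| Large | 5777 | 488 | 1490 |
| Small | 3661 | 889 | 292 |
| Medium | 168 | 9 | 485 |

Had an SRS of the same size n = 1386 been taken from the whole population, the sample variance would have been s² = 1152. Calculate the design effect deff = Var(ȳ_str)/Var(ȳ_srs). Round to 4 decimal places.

1.4942

Var(ȳ_str) = Σ Wₕ²(1−fₕ)sₕ²/nₕ with Wₕ = Nₕ/9606:
  Large: (5777/9606)²·(1−488/5777)·1490/488 = 1.0110141
  Small: (3661/9606)²·(1−889/3661)·292/889 = 0.036123422
  Medium: (168/9606)²·(1−9/168)·485/9 = 0.015599852
  → Var(ȳ_str) = 1.0627374.
Var(ȳ_srs) = (1 − 1386/9606)·1152/1386 = 0.71124378.
deff = 1.0627374 / 0.71124378 = 1.4942.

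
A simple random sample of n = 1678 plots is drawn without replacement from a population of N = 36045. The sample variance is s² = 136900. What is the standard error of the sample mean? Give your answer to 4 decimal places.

8.8197

Under SRS without replacement, Var(ȳ) = (1 − f)·s²/n with f = n/N = 1678/36045 = 0.04655292.
Var(ȳ) = (1 − 0.04655292)·136900/1678 = 0.95344708·81.585221 = 77.78719.
SE(ȳ) = √(77.78719) = 8.8197.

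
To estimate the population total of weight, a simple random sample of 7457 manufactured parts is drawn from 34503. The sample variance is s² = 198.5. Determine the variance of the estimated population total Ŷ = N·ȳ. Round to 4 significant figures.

Var(Ŷ) = N²·Var(ȳ) = N²·(1 − n/N)·s²/n.
f = 7457/34503 = 0.21612613; Var(ȳ) = 0.78387387·198.5/7457 = 0.020866161.
Var(Ŷ) = 34503² · 0.020866161 = 2.4840268 × 10^7.

2.484 × 10^7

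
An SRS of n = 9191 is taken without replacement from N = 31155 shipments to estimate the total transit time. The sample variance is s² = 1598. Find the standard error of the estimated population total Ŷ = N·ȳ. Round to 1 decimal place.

10907.5

Var(Ŷ) = N²·Var(ȳ) = N²·(1 − n/N)·s²/n.
f = 9191/31155 = 0.29500883; Var(ȳ) = 0.70499117·1598/9191 = 0.12257381.
Var(Ŷ) = 31155² · 0.12257381 = 1.1897431 × 10^8.
SE(Ŷ) = √(1.1897431 × 10^8) = 10907.5.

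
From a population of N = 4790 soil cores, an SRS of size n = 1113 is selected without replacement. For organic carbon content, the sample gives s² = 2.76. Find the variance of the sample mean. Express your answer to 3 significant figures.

Under SRS without replacement, Var(ȳ) = (1 − f)·s²/n with f = n/N = 1113/4790 = 0.23235908.
Var(ȳ) = (1 − 0.23235908)·2.76/1113 = 0.76764092·0.0024797844 = 0.0019035839.

0.00190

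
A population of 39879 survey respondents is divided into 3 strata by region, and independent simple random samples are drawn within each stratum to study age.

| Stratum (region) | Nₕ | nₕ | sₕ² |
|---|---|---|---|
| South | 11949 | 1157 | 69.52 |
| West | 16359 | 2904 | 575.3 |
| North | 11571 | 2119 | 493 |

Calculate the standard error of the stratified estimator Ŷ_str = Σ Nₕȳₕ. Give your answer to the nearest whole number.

8764

Var(Ŷ_str) = Σₕ Nₕ²(1 − fₕ)sₕ²/nₕ.
South: 11949²·(1 − 1157/11949)·69.52/1157 = 7.748362 × 10^6.
West: 16359²·(1 − 2904/16359)·575.3/2904 = 4.3605193 × 10^7.
North: 11571²·(1 − 2119/11571)·493/2119 = 2.5445475 × 10^7.
Sum = 7.679903 × 10^7.
SE = √(7.679903 × 10^7) = 8764.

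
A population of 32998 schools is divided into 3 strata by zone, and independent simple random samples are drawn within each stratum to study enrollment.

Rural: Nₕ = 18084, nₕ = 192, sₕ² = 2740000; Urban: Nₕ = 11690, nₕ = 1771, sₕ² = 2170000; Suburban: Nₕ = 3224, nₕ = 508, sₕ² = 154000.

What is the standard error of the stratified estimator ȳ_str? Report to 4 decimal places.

Var(ȳ_str) = Σₕ Wₕ²(1 − fₕ)sₕ²/nₕ with Wₕ = Nₕ/N, N = 32998.
Rural: Wₕ = 0.54803321; term = 0.54803321²·(1 − 0.01061712)·2740000/192 = 4240.6017.
Urban: Wₕ = 0.35426389; term = 0.35426389²·(1 − 0.15149701)·2170000/1771 = 130.48132.
Suburban: Wₕ = 0.09770289; term = 0.09770289²·(1 − 0.15756824)·154000/508 = 2.4378477.
Sum = 4373.5209.
SE = √(4373.5209) = 66.1326.

66.1326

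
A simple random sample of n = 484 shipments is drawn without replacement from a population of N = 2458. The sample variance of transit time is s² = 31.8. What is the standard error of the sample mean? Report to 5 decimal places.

Under SRS without replacement, Var(ȳ) = (1 − f)·s²/n with f = n/N = 484/2458 = 0.19690806.
Var(ȳ) = (1 − 0.19690806)·31.8/484 = 0.80309194·0.065702479 = 0.052765132.
SE(ȳ) = √(0.052765132) = 0.22971.

0.22971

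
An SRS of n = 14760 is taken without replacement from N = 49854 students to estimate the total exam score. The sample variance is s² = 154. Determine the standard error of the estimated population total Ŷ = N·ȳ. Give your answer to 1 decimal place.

Var(Ŷ) = N²·Var(ȳ) = N²·(1 − n/N)·s²/n.
f = 14760/49854 = 0.29606451; Var(ȳ) = 0.70393549·154/14760 = 0.0073445844.
Var(Ŷ) = 49854² · 0.0073445844 = 1.8254387 × 10^7.
SE(Ŷ) = √(1.8254387 × 10^7) = 4272.5.

4272.5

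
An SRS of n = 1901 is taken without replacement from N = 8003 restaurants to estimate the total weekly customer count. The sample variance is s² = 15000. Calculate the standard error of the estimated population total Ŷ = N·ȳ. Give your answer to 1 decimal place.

19629.9

Var(Ŷ) = N²·Var(ȳ) = N²·(1 − n/N)·s²/n.
f = 1901/8003 = 0.23753592; Var(ȳ) = 0.76246408·15000/1901 = 6.0162868.
Var(Ŷ) = 8003² · 6.0162868 = 3.8533119 × 10^8.
SE(Ŷ) = √(3.8533119 × 10^8) = 19629.9.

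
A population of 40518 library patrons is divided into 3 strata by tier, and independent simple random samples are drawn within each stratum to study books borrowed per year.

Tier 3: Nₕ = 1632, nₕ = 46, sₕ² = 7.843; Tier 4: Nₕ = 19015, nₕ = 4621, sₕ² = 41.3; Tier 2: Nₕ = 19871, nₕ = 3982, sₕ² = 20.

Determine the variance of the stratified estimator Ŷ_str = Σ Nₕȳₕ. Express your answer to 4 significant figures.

4.473 × 10^6

Var(Ŷ_str) = Σₕ Nₕ²(1 − fₕ)sₕ²/nₕ.
Tier 3: 1632²·(1 − 46/1632)·7.843/46 = 441314.02.
Tier 4: 19015²·(1 − 4621/19015)·41.3/4621 = 2.4461997 × 10^6.
Tier 2: 19871²·(1 − 3982/19871)·20/3982 = 1.5857876 × 10^6.
Sum = 4.4733013 × 10^6.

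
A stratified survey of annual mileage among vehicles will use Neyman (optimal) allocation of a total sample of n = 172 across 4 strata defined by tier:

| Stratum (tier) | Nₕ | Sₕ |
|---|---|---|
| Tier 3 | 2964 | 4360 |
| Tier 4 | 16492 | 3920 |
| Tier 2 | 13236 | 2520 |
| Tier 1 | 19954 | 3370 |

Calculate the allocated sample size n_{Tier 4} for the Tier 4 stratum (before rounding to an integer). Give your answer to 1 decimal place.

62.4

Neyman allocation: nₕ = n·NₕSₕ / Σⱼ NⱼSⱼ.
Σ NⱼSⱼ = 2964·4360 + 16492·3920 + 13236·2520 + 19954·3370 = 1.7817138 × 10^8.
n_{Tier 4} = 172·16492·3920 / (1.7817138 × 10^8) = 62.4.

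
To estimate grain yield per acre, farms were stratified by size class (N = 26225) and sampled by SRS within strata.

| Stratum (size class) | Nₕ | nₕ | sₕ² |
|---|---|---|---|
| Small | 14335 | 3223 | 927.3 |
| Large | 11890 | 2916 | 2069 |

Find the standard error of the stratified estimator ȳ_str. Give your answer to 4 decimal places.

Var(ȳ_str) = Σₕ Wₕ²(1 − fₕ)sₕ²/nₕ with Wₕ = Nₕ/N, N = 26225.
Small: Wₕ = 0.54661582; term = 0.54661582²·(1 − 0.22483432)·927.3/3223 = 0.06663753.
Large: Wₕ = 0.45338418; term = 0.45338418²·(1 − 0.24524811)·2069/2916 = 0.11008037.
Sum = 0.1767179.
SE = √(0.1767179) = 0.4204.

0.4204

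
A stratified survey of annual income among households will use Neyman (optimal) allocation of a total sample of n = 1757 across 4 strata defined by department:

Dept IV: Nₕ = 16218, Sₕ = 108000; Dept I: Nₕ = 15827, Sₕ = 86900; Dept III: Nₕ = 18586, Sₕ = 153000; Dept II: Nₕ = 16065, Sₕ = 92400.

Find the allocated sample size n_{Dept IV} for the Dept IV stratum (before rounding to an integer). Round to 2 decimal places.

Neyman allocation: nₕ = n·NₕSₕ / Σⱼ NⱼSⱼ.
Σ NⱼSⱼ = 16218·108000 + 15827·86900 + 18586·153000 + 16065·92400 = 7.4549743 × 10^9.
n_{Dept IV} = 1757·16218·108000 / (7.4549743 × 10^9) = 412.81.

412.81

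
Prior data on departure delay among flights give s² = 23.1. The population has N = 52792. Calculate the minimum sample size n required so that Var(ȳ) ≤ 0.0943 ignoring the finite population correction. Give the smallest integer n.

Without fpc, n₀ = s²/D = 23.1/0.0943 = 244.9629.
Rounding up, n = 245.

245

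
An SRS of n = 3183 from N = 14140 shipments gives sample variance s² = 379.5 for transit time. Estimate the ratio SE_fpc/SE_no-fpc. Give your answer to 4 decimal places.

0.8803

f = n/N = 3183/14140 = 0.22510608.
SE_no-fpc = √(s²/n) = 0.34529284; SE_fpc = √((1−f)s²/n) = 0.30395458.
Ratio = √(1−f) = 0.88028059.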